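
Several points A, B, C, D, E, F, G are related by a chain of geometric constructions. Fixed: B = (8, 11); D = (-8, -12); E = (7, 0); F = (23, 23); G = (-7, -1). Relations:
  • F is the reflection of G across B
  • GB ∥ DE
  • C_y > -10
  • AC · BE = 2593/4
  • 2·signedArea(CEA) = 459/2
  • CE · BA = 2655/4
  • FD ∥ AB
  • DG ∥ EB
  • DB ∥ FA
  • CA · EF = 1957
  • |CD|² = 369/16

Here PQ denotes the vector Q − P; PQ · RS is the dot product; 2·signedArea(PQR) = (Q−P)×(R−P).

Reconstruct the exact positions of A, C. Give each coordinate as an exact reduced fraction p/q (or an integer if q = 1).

A = (39, 46)
C = (-17/4, -9)

1. A_x = 39  [FD ∥ AB ∩ DB ∥ FA]
2. A_y = 46  [FD ∥ AB ∩ DB ∥ FA]
   → A = (39, 46)
3. C_x = -17/4  [CA · EF = 1957 ∩ CE · BA = 2655/4]
4. C_y = -9  [CA · EF = 1957 ∩ CE · BA = 2655/4]
   → C = (-17/4, -9)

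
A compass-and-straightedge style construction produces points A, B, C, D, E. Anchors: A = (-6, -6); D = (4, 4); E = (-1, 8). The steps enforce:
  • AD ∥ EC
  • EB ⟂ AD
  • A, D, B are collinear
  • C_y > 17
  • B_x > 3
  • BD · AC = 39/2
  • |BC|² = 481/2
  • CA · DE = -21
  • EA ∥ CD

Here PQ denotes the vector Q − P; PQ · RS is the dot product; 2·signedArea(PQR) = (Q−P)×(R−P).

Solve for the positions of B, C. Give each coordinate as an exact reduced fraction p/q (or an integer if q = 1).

B = (7/2, 7/2)
C = (9, 18)

1. B_x = 7/2  [A, D, B are collinear ∩ EB ⟂ AD]
2. B_y = 7/2  [A, D, B are collinear ∩ EB ⟂ AD]
   → B = (7/2, 7/2)
3. C_x = 9  [EA ∥ CD ∩ AD ∥ EC]
4. C_y = 18  [EA ∥ CD ∩ AD ∥ EC]
   → C = (9, 18)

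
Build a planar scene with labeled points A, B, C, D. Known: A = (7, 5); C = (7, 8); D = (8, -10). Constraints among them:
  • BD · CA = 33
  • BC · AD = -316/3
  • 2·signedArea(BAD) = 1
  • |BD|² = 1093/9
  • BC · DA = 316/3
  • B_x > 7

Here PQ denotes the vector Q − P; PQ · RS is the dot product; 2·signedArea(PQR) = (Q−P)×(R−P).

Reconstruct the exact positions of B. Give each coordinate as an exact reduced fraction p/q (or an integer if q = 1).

1. B_x = 22/3  [BC · AD = -316/3 ∩ BD · CA = 33]
2. B_y = 1  [BC · AD = -316/3 ∩ BD · CA = 33]
   → B = (22/3, 1)

B = (22/3, 1)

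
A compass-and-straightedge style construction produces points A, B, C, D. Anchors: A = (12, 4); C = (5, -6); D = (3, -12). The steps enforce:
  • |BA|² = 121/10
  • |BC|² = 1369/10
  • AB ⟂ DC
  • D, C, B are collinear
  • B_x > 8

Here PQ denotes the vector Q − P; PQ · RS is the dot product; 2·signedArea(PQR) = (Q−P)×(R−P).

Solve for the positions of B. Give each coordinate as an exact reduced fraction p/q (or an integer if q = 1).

B = (87/10, 51/10)

1. B_x = 87/10  [D, C, B are collinear ∩ AB ⟂ DC]
2. B_y = 51/10  [D, C, B are collinear ∩ AB ⟂ DC]
   → B = (87/10, 51/10)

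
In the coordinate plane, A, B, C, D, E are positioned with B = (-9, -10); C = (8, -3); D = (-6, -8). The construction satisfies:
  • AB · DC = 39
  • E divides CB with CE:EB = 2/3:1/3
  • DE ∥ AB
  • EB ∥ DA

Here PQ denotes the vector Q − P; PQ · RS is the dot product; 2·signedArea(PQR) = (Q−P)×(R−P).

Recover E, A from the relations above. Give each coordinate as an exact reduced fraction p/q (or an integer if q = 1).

A = (-35/3, -31/3)
E = (-10/3, -23/3)

1. E_x = -10/3  [E divides CB with CE:EB = 2/3:1/3]
2. E_y = -23/3  [E divides CB with CE:EB = 2/3:1/3]
   → E = (-10/3, -23/3)
3. A_x = -35/3  [DE ∥ AB ∩ EB ∥ DA]
4. A_y = -31/3  [DE ∥ AB ∩ EB ∥ DA]
   → A = (-35/3, -31/3)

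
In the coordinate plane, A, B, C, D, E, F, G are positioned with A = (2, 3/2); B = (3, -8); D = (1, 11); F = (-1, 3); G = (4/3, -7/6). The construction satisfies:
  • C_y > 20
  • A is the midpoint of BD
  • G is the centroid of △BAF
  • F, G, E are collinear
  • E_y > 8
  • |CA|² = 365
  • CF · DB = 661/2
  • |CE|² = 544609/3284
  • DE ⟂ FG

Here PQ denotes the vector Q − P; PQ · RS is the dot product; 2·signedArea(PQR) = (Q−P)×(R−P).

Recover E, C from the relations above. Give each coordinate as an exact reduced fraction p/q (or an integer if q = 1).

C = (0, 41/2)
E = (-3229/821, 6763/821)

1. E_x = -3229/821  [F, G, E are collinear ∩ DE ⟂ FG]
2. E_y = 6763/821  [F, G, E are collinear ∩ DE ⟂ FG]
   → E = (-3229/821, 6763/821)
3. C_x = 0  [line -2·x + 19·y + -779/2 = 0 ∩ |CE|² = 544609/3284]
4. C_y = 41/2  [line -2·x + 19·y + -779/2 = 0 ∩ |CE|² = 544609/3284]
   → C = (0, 41/2)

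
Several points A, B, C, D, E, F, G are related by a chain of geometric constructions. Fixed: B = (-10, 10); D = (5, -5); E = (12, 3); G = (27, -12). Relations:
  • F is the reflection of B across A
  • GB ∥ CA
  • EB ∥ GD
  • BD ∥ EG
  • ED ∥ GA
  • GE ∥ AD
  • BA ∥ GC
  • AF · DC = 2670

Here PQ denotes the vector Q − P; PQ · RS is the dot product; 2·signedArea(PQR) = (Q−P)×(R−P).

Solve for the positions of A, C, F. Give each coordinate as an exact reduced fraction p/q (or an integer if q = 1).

1. A_x = 20  [GE ∥ AD ∩ ED ∥ GA]
2. A_y = -20  [GE ∥ AD ∩ ED ∥ GA]
   → A = (20, -20)
3. C_x = 57  [GB ∥ CA ∩ BA ∥ GC]
4. C_y = -42  [GB ∥ CA ∩ BA ∥ GC]
   → C = (57, -42)
5. F_x = 50  [F is the reflection of B across A]
6. F_y = -50  [F is the reflection of B across A]
   → F = (50, -50)

A = (20, -20)
C = (57, -42)
F = (50, -50)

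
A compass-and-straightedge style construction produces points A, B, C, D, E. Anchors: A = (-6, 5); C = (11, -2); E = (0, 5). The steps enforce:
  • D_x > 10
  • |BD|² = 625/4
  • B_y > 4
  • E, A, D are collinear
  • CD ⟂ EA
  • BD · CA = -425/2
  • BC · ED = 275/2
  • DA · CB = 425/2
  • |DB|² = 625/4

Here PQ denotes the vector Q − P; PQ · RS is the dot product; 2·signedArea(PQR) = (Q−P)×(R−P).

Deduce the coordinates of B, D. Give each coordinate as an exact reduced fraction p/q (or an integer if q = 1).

B = (-3/2, 5)
D = (11, 5)

1. D_x = 11  [E, A, D are collinear ∩ CD ⟂ EA]
2. D_y = 5  [E, A, D are collinear ∩ CD ⟂ EA]
   → D = (11, 5)
3. B_x = -3/2  [BD · CA = -425/2 ∩ BC · ED = 275/2]
4. B_y = 5  [BD · CA = -425/2 ∩ BC · ED = 275/2]
   → B = (-3/2, 5)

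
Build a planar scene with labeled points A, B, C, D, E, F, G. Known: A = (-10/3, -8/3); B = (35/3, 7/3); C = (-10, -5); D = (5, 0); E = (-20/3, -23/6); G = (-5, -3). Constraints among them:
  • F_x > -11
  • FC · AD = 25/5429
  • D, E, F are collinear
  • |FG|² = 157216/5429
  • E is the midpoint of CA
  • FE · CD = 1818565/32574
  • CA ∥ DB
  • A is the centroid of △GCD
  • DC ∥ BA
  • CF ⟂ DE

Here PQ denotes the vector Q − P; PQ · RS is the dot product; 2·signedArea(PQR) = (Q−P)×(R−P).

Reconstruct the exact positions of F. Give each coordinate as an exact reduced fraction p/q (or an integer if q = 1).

1. F_x = -54405/5429  [D, E, F are collinear ∩ CF ⟂ DE]
2. F_y = -26795/5429  [D, E, F are collinear ∩ CF ⟂ DE]
   → F = (-54405/5429, -26795/5429)

F = (-54405/5429, -26795/5429)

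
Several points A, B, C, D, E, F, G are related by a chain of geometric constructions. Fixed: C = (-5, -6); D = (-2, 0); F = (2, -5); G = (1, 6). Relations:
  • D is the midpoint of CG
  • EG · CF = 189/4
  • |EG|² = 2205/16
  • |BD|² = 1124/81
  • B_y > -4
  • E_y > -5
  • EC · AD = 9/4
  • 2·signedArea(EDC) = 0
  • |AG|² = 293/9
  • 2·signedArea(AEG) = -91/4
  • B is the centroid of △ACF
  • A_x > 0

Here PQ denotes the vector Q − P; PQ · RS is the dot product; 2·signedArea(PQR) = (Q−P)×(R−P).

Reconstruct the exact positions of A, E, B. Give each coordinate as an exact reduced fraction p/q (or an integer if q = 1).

A = (1/3, 1/3)
B = (-8/9, -32/9)
E = (-17/4, -9/2)

1. E_x = -17/4  [2·signedArea(EDC) = 0 ∩ EG · CF = 189/4]
2. E_y = -9/2  [2·signedArea(EDC) = 0 ∩ EG · CF = 189/4]
   → E = (-17/4, -9/2)
3. A_x = 1/3  [2·signedArea(AEG) = -91/4 ∩ EC · AD = 9/4]
4. A_y = 1/3  [2·signedArea(AEG) = -91/4 ∩ EC · AD = 9/4]
   → A = (1/3, 1/3)
5. B_x = -8/9  [B is the centroid of △ACF]
6. B_y = -32/9  [B is the centroid of △ACF]
   → B = (-8/9, -32/9)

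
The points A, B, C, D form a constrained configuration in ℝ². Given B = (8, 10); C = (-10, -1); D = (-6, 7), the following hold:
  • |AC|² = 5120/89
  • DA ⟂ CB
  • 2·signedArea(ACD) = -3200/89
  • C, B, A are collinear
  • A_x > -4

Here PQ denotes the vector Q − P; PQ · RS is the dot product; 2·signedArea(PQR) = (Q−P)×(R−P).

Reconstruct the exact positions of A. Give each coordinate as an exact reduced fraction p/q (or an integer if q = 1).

A = (-314/89, 263/89)

1. A_x = -314/89  [C, B, A are collinear ∩ DA ⟂ CB]
2. A_y = 263/89  [C, B, A are collinear ∩ DA ⟂ CB]
   → A = (-314/89, 263/89)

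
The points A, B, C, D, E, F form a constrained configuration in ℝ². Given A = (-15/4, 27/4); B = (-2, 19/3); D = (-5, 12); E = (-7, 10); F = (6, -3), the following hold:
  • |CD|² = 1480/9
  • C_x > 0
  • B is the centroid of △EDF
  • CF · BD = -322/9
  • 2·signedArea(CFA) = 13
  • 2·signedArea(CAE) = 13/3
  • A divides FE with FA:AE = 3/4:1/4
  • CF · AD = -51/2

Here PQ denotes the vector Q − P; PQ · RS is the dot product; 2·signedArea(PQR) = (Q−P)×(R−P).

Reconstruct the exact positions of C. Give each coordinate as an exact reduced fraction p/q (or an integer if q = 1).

1. C_x = 1  [CF · BD = -322/9 ∩ CF · AD = -51/2]
2. C_y = 2/3  [CF · BD = -322/9 ∩ CF · AD = -51/2]
   → C = (1, 2/3)

C = (1, 2/3)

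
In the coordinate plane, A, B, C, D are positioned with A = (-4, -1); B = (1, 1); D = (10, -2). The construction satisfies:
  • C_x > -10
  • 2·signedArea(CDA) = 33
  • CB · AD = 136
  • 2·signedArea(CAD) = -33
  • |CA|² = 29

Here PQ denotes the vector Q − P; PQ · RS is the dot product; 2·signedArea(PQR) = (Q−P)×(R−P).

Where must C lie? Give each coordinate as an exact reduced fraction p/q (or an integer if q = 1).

1. C_x = -9  [2·signedArea(CDA) = 33 ∩ CB · AD = 136]
2. C_y = -3  [2·signedArea(CDA) = 33 ∩ CB · AD = 136]
   → C = (-9, -3)

C = (-9, -3)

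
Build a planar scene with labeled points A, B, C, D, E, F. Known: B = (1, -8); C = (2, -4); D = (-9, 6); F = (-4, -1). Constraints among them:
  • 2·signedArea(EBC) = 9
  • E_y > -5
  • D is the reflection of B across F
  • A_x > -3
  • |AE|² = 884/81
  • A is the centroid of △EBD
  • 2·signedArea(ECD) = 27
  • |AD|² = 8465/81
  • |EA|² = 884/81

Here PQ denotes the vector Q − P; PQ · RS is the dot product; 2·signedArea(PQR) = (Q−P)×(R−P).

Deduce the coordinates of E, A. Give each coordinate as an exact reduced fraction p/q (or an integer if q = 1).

A = (-25/9, -19/9)
E = (-1/3, -13/3)

1. E_x = -1/3  [2·signedArea(ECD) = 27 ∩ 2·signedArea(EBC) = 9]
2. E_y = -13/3  [2·signedArea(ECD) = 27 ∩ 2·signedArea(EBC) = 9]
   → E = (-1/3, -13/3)
3. A_x = -25/9  [A is the centroid of △EBD]
4. A_y = -19/9  [A is the centroid of △EBD]
   → A = (-25/9, -19/9)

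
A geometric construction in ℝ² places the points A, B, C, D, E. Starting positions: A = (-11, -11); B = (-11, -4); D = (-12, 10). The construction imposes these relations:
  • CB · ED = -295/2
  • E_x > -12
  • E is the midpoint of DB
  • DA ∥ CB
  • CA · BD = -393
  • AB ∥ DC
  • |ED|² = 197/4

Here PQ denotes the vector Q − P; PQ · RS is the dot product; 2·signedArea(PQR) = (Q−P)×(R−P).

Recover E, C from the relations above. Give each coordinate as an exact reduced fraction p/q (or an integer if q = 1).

C = (-12, 17)
E = (-23/2, 3)

1. E_x = -23/2  [E is the midpoint of DB]
2. E_y = 3  [E is the midpoint of DB]
   → E = (-23/2, 3)
3. C_x = -12  [DA ∥ CB ∩ AB ∥ DC]
4. C_y = 17  [DA ∥ CB ∩ AB ∥ DC]
   → C = (-12, 17)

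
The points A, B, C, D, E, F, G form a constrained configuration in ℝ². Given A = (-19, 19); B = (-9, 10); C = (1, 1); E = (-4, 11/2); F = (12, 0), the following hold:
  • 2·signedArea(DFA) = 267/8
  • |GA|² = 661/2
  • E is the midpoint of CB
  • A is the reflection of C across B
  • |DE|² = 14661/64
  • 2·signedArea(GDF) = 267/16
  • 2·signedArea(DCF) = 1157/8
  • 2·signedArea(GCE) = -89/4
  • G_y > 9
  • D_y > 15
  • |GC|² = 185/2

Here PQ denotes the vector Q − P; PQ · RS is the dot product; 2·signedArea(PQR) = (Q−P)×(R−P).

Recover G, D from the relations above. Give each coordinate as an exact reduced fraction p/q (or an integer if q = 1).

1. G_x = -7/2  [line -9/2·x + -5·y + 127/4 = 0 ∩ |GC|² = 185/2]
2. G_y = 19/2  [line -9/2·x + -5·y + 127/4 = 0 ∩ |GC|² = 185/2]
   → G = (-7/2, 19/2)
3. D_x = -61/4  [2·signedArea(GDF) = 267/16 ∩ 2·signedArea(DCF) = 1157/8]
4. D_y = 125/8  [2·signedArea(GDF) = 267/16 ∩ 2·signedArea(DCF) = 1157/8]
   → D = (-61/4, 125/8)

D = (-61/4, 125/8)
G = (-7/2, 19/2)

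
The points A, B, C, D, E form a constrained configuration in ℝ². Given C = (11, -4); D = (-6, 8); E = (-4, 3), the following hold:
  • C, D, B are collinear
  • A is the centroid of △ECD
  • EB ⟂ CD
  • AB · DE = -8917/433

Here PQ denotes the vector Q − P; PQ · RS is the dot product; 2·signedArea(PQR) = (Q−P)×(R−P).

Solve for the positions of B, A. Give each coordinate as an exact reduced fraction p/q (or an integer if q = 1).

A = (1/3, 7/3)
B = (-1000/433, 2336/433)

1. B_x = -1000/433  [C, D, B are collinear ∩ EB ⟂ CD]
2. B_y = 2336/433  [C, D, B are collinear ∩ EB ⟂ CD]
   → B = (-1000/433, 2336/433)
3. A_x = 1/3  [A is the centroid of △ECD]
4. A_y = 7/3  [A is the centroid of △ECD]
   → A = (1/3, 7/3)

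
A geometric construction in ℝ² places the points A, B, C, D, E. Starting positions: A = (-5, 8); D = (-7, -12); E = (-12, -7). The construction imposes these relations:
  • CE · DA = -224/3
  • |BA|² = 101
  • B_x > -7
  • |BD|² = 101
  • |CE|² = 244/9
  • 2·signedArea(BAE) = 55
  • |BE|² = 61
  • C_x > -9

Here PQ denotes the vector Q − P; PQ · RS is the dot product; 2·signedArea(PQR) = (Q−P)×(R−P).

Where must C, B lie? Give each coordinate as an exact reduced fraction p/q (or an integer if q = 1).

B = (-6, -2)
C = (-8, -11/3)

1. C_x = -8  [line -2·x + -20·y + -268/3 = 0 ∩ |CE|² = 244/9]
2. C_y = -11/3  [line -2·x + -20·y + -268/3 = 0 ∩ |CE|² = 244/9]
   → C = (-8, -11/3)
3. B_x = -6  [line 15·x + -7·y + 76 = 0 ∩ |BE|² = 61]
4. B_y = -2  [line 15·x + -7·y + 76 = 0 ∩ |BE|² = 61]
   → B = (-6, -2)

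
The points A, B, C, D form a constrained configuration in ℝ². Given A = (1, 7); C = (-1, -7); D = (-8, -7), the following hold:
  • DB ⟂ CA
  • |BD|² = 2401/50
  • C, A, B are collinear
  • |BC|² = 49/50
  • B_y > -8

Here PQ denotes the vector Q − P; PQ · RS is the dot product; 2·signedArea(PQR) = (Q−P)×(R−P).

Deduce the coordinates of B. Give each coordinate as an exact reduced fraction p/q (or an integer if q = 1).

B = (-57/50, -399/50)

1. B_x = -57/50  [C, A, B are collinear ∩ DB ⟂ CA]
2. B_y = -399/50  [C, A, B are collinear ∩ DB ⟂ CA]
   → B = (-57/50, -399/50)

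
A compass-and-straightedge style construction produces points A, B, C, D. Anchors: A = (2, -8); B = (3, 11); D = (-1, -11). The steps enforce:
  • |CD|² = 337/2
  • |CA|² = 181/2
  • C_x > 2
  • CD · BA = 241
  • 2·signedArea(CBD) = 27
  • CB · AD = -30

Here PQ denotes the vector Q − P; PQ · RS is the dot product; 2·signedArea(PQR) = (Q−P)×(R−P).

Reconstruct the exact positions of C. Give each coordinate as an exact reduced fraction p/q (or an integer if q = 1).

1. C_x = 5/2  [CB · AD = -30 ∩ CD · BA = 241]
2. C_y = 3/2  [CB · AD = -30 ∩ CD · BA = 241]
   → C = (5/2, 3/2)

C = (5/2, 3/2)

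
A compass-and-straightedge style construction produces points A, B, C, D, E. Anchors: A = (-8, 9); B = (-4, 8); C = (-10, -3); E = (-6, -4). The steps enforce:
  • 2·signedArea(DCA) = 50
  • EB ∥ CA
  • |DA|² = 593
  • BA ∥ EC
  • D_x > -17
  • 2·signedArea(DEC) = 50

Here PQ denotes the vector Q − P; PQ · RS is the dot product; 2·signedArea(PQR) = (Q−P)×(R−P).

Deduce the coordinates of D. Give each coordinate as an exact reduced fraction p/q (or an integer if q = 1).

D = (-16, -14)

1. D_x = -16  [2·signedArea(DCA) = 50 ∩ 2·signedArea(DEC) = 50]
2. D_y = -14  [2·signedArea(DCA) = 50 ∩ 2·signedArea(DEC) = 50]
   → D = (-16, -14)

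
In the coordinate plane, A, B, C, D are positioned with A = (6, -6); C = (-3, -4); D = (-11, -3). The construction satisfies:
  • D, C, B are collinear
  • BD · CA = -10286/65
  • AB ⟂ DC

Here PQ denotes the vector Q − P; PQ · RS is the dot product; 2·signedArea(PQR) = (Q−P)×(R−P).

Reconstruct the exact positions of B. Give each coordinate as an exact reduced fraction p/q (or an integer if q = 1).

B = (397/65, -334/65)

1. B_x = 397/65  [D, C, B are collinear ∩ AB ⟂ DC]
2. B_y = -334/65  [D, C, B are collinear ∩ AB ⟂ DC]
   → B = (397/65, -334/65)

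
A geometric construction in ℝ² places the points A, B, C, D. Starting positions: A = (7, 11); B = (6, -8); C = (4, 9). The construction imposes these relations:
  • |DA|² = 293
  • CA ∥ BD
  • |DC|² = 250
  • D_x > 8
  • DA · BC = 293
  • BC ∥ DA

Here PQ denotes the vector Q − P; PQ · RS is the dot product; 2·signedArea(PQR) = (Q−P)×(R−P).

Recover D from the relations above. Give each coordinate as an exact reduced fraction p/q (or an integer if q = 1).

D = (9, -6)

1. D_x = 9  [BC ∥ DA ∩ CA ∥ BD]
2. D_y = -6  [BC ∥ DA ∩ CA ∥ BD]
   → D = (9, -6)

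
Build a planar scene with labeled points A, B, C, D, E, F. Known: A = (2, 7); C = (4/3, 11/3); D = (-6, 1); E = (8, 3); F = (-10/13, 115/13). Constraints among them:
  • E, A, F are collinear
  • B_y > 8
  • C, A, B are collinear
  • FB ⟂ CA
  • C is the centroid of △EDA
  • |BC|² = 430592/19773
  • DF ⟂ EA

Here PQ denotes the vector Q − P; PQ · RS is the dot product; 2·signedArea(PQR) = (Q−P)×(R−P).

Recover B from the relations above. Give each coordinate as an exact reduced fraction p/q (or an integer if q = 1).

B = (380/169, 1393/169)

1. B_x = 380/169  [C, A, B are collinear ∩ FB ⟂ CA]
2. B_y = 1393/169  [C, A, B are collinear ∩ FB ⟂ CA]
   → B = (380/169, 1393/169)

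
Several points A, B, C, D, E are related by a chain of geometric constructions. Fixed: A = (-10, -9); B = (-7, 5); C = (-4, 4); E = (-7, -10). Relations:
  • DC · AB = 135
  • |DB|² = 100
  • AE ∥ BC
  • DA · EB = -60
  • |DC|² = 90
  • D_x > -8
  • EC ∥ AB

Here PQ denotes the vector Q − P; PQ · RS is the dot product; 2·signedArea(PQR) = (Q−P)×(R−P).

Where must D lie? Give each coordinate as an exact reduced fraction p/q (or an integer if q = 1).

1. D_x = -7  [DC · AB = 135 ∩ DA · EB = -60]
2. D_y = -5  [DC · AB = 135 ∩ DA · EB = -60]
   → D = (-7, -5)

D = (-7, -5)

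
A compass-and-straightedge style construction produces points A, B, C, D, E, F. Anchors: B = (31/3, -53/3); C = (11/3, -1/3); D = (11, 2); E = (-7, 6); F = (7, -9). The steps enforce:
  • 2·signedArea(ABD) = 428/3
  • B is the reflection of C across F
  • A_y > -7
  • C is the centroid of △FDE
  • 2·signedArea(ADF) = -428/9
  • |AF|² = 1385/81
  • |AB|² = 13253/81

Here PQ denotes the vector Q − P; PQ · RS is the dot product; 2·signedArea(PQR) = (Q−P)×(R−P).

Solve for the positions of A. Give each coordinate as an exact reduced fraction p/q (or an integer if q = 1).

A = (31/9, -62/9)

1. A_x = 31/9  [2·signedArea(ABD) = 428/3 ∩ 2·signedArea(ADF) = -428/9]
2. A_y = -62/9  [2·signedArea(ABD) = 428/3 ∩ 2·signedArea(ADF) = -428/9]
   → A = (31/9, -62/9)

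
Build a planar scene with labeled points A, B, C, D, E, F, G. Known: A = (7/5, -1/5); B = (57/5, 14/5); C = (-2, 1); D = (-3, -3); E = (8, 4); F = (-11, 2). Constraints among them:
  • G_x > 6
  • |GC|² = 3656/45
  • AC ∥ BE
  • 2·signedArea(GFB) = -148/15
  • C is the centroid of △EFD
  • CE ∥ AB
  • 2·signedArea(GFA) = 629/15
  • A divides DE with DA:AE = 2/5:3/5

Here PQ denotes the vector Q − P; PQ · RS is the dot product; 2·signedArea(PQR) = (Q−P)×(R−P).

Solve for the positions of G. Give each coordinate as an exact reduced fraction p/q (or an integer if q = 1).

1. G_x = 104/15  [2·signedArea(GFB) = -148/15 ∩ 2·signedArea(GFA) = 629/15]
2. G_y = 11/5  [2·signedArea(GFB) = -148/15 ∩ 2·signedArea(GFA) = 629/15]
   → G = (104/15, 11/5)

G = (104/15, 11/5)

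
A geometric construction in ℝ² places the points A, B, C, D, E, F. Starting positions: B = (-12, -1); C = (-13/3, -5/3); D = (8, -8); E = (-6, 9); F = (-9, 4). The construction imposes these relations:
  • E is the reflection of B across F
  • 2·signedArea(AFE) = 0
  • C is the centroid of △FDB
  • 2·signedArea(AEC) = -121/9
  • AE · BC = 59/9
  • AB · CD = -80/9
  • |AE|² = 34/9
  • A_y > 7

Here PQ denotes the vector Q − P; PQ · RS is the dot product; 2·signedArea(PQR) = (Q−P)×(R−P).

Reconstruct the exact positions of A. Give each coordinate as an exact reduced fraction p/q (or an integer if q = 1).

1. A_x = -7  [2·signedArea(AFE) = 0 ∩ 2·signedArea(AEC) = -121/9]
2. A_y = 22/3  [2·signedArea(AFE) = 0 ∩ 2·signedArea(AEC) = -121/9]
   → A = (-7, 22/3)

A = (-7, 22/3)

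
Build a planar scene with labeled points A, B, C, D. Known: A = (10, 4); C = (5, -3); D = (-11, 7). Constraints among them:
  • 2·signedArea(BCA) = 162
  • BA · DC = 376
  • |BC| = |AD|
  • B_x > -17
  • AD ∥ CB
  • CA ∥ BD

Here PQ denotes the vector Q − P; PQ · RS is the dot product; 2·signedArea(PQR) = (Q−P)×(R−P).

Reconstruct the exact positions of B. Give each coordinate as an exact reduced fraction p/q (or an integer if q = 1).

1. B_x = -16  [CA ∥ BD ∩ AD ∥ CB]
2. B_y = 0  [CA ∥ BD ∩ AD ∥ CB]
   → B = (-16, 0)

B = (-16, 0)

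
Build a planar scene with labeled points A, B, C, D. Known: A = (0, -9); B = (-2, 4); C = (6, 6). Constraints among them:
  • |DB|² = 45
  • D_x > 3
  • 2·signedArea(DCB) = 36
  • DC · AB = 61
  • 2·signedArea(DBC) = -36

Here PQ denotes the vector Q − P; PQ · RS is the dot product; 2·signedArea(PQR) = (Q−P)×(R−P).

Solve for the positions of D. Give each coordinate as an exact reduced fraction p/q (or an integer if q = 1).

1. D_x = 4  [2·signedArea(DBC) = -36 ∩ DC · AB = 61]
2. D_y = 1  [2·signedArea(DBC) = -36 ∩ DC · AB = 61]
   → D = (4, 1)

D = (4, 1)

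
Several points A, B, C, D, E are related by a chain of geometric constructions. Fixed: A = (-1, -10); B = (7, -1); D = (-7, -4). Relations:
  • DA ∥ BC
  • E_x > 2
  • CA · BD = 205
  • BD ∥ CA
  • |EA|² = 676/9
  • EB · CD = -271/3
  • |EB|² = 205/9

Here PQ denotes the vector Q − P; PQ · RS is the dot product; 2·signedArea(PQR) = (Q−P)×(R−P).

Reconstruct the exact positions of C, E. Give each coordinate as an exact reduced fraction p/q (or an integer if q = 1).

1. C_x = 13  [BD ∥ CA ∩ DA ∥ BC]
2. C_y = -7  [BD ∥ CA ∩ DA ∥ BC]
   → C = (13, -7)
3. E_x = 7/3  [line 20·x + -3·y + -158/3 = 0 ∩ |EA|² = 676/9]
4. E_y = -2  [line 20·x + -3·y + -158/3 = 0 ∩ |EA|² = 676/9]
   → E = (7/3, -2)

C = (13, -7)
E = (7/3, -2)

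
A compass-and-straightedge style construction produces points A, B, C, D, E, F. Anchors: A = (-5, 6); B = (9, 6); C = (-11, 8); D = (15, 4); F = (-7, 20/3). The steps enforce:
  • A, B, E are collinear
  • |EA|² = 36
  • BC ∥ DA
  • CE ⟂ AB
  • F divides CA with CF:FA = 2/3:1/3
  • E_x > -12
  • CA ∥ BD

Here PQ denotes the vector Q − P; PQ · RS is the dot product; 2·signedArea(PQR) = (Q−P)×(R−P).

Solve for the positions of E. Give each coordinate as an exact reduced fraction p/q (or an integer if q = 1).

E = (-11, 6)

1. E_x = -11  [A, B, E are collinear ∩ CE ⟂ AB]
2. E_y = 6  [A, B, E are collinear ∩ CE ⟂ AB]
   → E = (-11, 6)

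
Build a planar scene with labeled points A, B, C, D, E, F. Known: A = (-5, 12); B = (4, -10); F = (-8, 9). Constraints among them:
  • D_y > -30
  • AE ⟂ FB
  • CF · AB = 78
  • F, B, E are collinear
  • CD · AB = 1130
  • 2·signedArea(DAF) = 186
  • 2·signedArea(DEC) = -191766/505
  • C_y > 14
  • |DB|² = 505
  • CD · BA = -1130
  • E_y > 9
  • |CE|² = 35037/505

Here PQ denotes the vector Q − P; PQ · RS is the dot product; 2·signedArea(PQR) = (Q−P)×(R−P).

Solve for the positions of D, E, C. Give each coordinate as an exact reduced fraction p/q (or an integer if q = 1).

C = (-2, 15)
D = (16, -29)
E = (-4292/505, 4944/505)

1. E_x = -4292/505  [F, B, E are collinear ∩ AE ⟂ FB]
2. E_y = 4944/505  [F, B, E are collinear ∩ AE ⟂ FB]
   → E = (-4292/505, 4944/505)
3. C_x = -2  [line -9·x + 22·y + -348 = 0 ∩ |CE|² = 35037/505]
4. C_y = 15  [line -9·x + 22·y + -348 = 0 ∩ |CE|² = 35037/505]
   → C = (-2, 15)
5. D_x = 16  [2·signedArea(DEC) = -191766/505 ∩ CD · BA = -1130]
6. D_y = -29  [2·signedArea(DEC) = -191766/505 ∩ CD · BA = -1130]
   → D = (16, -29)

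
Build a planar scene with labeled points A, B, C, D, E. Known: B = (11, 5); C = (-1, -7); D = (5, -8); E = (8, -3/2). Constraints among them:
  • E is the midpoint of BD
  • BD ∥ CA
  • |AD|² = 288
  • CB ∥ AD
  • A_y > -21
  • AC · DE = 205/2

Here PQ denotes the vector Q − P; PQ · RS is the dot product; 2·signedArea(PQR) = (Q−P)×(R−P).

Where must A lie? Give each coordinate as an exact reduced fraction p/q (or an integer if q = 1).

1. A_x = -7  [CB ∥ AD ∩ BD ∥ CA]
2. A_y = -20  [CB ∥ AD ∩ BD ∥ CA]
   → A = (-7, -20)

A = (-7, -20)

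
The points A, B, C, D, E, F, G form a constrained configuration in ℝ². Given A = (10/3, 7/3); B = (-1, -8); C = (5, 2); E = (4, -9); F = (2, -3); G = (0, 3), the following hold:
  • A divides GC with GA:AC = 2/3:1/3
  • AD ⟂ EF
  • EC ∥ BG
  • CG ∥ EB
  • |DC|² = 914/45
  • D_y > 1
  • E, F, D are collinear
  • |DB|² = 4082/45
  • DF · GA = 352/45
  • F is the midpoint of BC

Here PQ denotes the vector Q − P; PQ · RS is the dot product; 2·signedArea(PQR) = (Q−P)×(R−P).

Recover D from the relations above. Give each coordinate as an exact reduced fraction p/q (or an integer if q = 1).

D = (8/15, 7/5)

1. D_x = 8/15  [E, F, D are collinear ∩ AD ⟂ EF]
2. D_y = 7/5  [E, F, D are collinear ∩ AD ⟂ EF]
   → D = (8/15, 7/5)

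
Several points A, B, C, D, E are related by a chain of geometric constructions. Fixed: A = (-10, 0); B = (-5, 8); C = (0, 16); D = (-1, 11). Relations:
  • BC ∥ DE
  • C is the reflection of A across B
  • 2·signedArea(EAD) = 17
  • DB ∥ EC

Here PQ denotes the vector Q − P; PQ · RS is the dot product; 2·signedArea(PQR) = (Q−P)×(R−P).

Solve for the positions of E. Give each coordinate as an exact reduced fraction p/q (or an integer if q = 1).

1. E_x = 4  [DB ∥ EC ∩ BC ∥ DE]
2. E_y = 19  [DB ∥ EC ∩ BC ∥ DE]
   → E = (4, 19)

E = (4, 19)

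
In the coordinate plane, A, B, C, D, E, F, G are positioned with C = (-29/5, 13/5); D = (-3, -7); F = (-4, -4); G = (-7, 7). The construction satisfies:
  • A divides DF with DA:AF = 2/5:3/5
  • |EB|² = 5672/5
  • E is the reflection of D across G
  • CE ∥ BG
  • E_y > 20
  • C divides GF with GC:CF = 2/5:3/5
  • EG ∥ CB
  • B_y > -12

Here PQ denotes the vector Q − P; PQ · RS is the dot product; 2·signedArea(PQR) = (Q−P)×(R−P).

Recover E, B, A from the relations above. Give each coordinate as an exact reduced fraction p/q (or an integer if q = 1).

1. E_x = -11  [E is the reflection of D across G]
2. E_y = 21  [E is the reflection of D across G]
   → E = (-11, 21)
3. B_x = -9/5  [CE ∥ BG ∩ EG ∥ CB]
4. B_y = -57/5  [CE ∥ BG ∩ EG ∥ CB]
   → B = (-9/5, -57/5)
5. A_x = -17/5  [A divides DF with DA:AF = 2/5:3/5]
6. A_y = -29/5  [A divides DF with DA:AF = 2/5:3/5]
   → A = (-17/5, -29/5)

A = (-17/5, -29/5)
B = (-9/5, -57/5)
E = (-11, 21)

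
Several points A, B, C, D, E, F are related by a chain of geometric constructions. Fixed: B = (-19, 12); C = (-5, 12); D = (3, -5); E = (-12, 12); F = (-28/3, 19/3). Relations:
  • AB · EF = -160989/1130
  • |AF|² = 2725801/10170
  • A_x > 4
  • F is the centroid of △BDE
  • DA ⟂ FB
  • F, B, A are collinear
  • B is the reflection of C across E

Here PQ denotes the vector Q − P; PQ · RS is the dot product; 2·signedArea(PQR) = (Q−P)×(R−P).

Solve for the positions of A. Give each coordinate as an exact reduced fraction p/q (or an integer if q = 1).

1. A_x = 5413/1130  [F, B, A are collinear ∩ DA ⟂ FB]
2. A_y = -2199/1130  [F, B, A are collinear ∩ DA ⟂ FB]
   → A = (5413/1130, -2199/1130)

A = (5413/1130, -2199/1130)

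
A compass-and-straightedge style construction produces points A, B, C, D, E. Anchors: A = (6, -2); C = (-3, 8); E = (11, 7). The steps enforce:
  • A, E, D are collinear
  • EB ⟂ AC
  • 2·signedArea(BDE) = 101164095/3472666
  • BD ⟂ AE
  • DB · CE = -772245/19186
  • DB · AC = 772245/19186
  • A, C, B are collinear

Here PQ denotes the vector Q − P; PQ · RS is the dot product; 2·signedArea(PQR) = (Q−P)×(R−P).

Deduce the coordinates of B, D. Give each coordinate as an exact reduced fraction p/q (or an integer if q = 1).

1. B_x = 681/181  [A, C, B are collinear ∩ EB ⟂ AC]
2. B_y = 88/181  [A, C, B are collinear ∩ EB ⟂ AC]
   → B = (681/181, 88/181)
3. D_x = 125241/19186  [A, E, D are collinear ∩ BD ⟂ AE]
4. D_y = -20147/19186  [A, E, D are collinear ∩ BD ⟂ AE]
   → D = (125241/19186, -20147/19186)

B = (681/181, 88/181)
D = (125241/19186, -20147/19186)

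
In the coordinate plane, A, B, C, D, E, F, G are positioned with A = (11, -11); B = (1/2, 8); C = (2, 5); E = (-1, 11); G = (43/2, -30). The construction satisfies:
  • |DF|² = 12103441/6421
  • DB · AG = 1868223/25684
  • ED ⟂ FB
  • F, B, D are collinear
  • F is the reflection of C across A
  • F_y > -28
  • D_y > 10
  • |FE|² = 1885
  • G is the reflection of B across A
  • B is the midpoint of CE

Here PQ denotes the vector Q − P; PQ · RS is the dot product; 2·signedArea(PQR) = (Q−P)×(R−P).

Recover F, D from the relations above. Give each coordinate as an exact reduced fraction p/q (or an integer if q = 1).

D = (-7261/6421, 70163/6421)
F = (20, -27)

1. F_x = 20  [F is the reflection of C across A]
2. F_y = -27  [F is the reflection of C across A]
   → F = (20, -27)
3. D_x = -7261/6421  [F, B, D are collinear ∩ ED ⟂ FB]
4. D_y = 70163/6421  [F, B, D are collinear ∩ ED ⟂ FB]
   → D = (-7261/6421, 70163/6421)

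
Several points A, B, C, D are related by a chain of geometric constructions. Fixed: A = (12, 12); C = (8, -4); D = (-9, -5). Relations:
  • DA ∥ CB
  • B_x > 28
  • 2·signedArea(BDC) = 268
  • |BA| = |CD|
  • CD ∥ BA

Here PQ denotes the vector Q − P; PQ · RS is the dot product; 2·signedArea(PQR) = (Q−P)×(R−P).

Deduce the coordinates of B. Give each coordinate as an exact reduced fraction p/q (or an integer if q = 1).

B = (29, 13)

1. B_x = 29  [CD ∥ BA ∩ DA ∥ CB]
2. B_y = 13  [CD ∥ BA ∩ DA ∥ CB]
   → B = (29, 13)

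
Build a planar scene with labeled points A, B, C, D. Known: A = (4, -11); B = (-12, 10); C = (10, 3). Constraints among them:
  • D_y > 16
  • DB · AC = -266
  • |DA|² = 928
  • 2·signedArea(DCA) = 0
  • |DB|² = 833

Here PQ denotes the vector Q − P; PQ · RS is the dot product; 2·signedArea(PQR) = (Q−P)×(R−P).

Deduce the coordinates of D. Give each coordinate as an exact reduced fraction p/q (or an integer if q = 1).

1. D_x = 16  [2·signedArea(DCA) = 0 ∩ DB · AC = -266]
2. D_y = 17  [2·signedArea(DCA) = 0 ∩ DB · AC = -266]
   → D = (16, 17)

D = (16, 17)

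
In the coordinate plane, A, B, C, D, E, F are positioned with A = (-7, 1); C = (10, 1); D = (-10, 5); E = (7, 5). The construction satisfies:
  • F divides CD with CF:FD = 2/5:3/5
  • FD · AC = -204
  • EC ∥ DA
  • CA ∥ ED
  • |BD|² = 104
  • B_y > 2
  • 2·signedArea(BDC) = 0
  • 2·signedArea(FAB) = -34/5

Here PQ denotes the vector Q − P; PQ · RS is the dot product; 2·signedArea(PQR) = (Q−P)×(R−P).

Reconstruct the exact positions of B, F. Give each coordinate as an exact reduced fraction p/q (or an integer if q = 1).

1. F_x = 2  [F divides CD with CF:FD = 2/5:3/5]
2. F_y = 13/5  [F divides CD with CF:FD = 2/5:3/5]
   → F = (2, 13/5)
3. B_x = 0  [2·signedArea(BDC) = 0 ∩ 2·signedArea(FAB) = -34/5]
4. B_y = 3  [2·signedArea(BDC) = 0 ∩ 2·signedArea(FAB) = -34/5]
   → B = (0, 3)

B = (0, 3)
F = (2, 13/5)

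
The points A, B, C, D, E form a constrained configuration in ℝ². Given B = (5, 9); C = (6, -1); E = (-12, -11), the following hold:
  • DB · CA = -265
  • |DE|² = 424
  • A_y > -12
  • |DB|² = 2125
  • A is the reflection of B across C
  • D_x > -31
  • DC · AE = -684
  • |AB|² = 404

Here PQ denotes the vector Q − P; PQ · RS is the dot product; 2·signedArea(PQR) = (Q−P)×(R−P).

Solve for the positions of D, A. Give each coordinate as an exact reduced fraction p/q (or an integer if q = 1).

A = (7, -11)
D = (-30, -21)

1. A_x = 7  [A is the reflection of B across C]
2. A_y = -11  [A is the reflection of B across C]
   → A = (7, -11)
3. D_x = -30  [DB · CA = -265 ∩ DC · AE = -684]
4. D_y = -21  [DB · CA = -265 ∩ DC · AE = -684]
   → D = (-30, -21)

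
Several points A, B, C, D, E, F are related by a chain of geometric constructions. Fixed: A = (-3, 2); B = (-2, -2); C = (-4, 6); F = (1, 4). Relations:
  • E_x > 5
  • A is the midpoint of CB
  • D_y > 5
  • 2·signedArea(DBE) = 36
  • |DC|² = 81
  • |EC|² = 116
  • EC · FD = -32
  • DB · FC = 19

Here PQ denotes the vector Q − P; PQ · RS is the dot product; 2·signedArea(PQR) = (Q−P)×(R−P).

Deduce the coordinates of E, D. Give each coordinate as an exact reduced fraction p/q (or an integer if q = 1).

1. D_x = 5  [line 5·x + -2·y + -13 = 0 ∩ |DC|² = 81]
2. D_y = 6  [line 5·x + -2·y + -13 = 0 ∩ |DC|² = 81]
   → D = (5, 6)
3. E_x = 6  [EC · FD = -32 ∩ 2·signedArea(DBE) = 36]
4. E_y = 2  [EC · FD = -32 ∩ 2·signedArea(DBE) = 36]
   → E = (6, 2)

D = (5, 6)
E = (6, 2)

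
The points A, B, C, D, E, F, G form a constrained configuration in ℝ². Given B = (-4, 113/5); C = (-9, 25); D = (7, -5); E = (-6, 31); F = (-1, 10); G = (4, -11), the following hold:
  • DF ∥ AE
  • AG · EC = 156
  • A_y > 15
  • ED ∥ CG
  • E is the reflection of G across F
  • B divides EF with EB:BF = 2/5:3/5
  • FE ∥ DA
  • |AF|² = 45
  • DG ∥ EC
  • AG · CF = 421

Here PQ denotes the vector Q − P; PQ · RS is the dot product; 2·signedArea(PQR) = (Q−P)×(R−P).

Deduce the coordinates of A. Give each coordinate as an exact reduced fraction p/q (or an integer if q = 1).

A = (2, 16)

1. A_x = 2  [DF ∥ AE ∩ FE ∥ DA]
2. A_y = 16  [DF ∥ AE ∩ FE ∥ DA]
   → A = (2, 16)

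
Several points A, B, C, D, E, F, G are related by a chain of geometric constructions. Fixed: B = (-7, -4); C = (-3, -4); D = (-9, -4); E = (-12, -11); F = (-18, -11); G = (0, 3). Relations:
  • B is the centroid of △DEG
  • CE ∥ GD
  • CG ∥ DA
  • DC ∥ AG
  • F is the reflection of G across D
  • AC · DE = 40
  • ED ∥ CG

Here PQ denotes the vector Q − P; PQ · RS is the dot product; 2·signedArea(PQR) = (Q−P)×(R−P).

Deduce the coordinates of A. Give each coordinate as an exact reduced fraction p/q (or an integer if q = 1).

A = (-6, 3)

1. A_x = -6  [DC ∥ AG ∩ CG ∥ DA]
2. A_y = 3  [DC ∥ AG ∩ CG ∥ DA]
   → A = (-6, 3)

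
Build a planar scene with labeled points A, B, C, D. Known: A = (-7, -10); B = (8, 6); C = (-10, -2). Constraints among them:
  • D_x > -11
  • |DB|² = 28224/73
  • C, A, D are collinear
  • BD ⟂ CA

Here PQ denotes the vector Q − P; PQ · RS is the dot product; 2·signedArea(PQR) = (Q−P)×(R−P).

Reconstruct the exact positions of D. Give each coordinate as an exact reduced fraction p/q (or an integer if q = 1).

1. D_x = -760/73  [C, A, D are collinear ∩ BD ⟂ CA]
2. D_y = -66/73  [C, A, D are collinear ∩ BD ⟂ CA]
   → D = (-760/73, -66/73)

D = (-760/73, -66/73)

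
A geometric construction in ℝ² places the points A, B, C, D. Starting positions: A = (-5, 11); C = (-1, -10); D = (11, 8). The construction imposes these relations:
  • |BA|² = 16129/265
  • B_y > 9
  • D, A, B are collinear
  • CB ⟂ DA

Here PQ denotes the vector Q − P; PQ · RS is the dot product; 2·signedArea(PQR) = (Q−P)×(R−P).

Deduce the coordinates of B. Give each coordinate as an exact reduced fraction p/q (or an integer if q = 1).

1. B_x = 707/265  [D, A, B are collinear ∩ CB ⟂ DA]
2. B_y = 2534/265  [D, A, B are collinear ∩ CB ⟂ DA]
   → B = (707/265, 2534/265)

B = (707/265, 2534/265)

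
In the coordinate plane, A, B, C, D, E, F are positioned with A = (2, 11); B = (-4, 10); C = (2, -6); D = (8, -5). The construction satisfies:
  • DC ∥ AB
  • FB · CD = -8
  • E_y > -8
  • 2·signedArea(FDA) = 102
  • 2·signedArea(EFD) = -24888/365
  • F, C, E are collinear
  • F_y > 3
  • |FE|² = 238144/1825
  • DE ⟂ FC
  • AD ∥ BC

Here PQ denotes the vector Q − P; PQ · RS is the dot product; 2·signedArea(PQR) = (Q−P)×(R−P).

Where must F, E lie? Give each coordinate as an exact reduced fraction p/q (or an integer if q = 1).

1. F_x = -8/5  [2·signedArea(FDA) = 102 ∩ FB · CD = -8]
2. F_y = 18/5  [2·signedArea(FDA) = 102 ∩ FB · CD = -8]
   → F = (-8/5, 18/5)
3. E_x = 176/73  [F, C, E are collinear ∩ DE ⟂ FC]
4. E_y = -518/73  [F, C, E are collinear ∩ DE ⟂ FC]
   → E = (176/73, -518/73)

E = (176/73, -518/73)
F = (-8/5, 18/5)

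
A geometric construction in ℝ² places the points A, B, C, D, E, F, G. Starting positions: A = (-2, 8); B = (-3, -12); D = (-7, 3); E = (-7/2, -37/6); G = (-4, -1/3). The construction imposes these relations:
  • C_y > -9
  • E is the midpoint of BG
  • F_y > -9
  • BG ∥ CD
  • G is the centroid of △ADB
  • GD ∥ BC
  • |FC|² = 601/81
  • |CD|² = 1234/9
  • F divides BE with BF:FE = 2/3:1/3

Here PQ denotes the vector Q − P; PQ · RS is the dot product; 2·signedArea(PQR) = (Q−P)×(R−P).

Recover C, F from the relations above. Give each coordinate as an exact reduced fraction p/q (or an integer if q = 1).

1. C_x = -6  [BG ∥ CD ∩ GD ∥ BC]
2. C_y = -26/3  [BG ∥ CD ∩ GD ∥ BC]
   → C = (-6, -26/3)
3. F_x = -10/3  [F divides BE with BF:FE = 2/3:1/3]
4. F_y = -73/9  [F divides BE with BF:FE = 2/3:1/3]
   → F = (-10/3, -73/9)

C = (-6, -26/3)
F = (-10/3, -73/9)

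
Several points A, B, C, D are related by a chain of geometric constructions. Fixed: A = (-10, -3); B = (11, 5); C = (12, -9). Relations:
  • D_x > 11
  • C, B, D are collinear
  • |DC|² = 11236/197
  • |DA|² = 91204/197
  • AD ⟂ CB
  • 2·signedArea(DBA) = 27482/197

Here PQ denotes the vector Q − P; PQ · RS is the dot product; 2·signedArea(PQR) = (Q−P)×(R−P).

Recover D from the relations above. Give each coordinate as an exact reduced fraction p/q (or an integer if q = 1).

D = (2258/197, -289/197)

1. D_x = 2258/197  [C, B, D are collinear ∩ AD ⟂ CB]
2. D_y = -289/197  [C, B, D are collinear ∩ AD ⟂ CB]
   → D = (2258/197, -289/197)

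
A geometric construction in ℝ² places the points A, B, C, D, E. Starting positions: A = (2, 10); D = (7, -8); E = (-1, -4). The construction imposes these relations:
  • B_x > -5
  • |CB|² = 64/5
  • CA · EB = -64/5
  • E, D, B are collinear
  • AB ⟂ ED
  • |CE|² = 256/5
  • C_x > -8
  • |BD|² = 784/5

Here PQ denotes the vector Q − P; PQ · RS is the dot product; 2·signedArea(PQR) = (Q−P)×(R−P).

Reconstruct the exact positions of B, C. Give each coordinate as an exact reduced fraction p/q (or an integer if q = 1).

1. B_x = -21/5  [E, D, B are collinear ∩ AB ⟂ ED]
2. B_y = -12/5  [E, D, B are collinear ∩ AB ⟂ ED]
   → B = (-21/5, -12/5)
3. C_x = -37/5  [line 16/5·x + -8/5·y + 112/5 = 0 ∩ |CB|² = 64/5]
4. C_y = -4/5  [line 16/5·x + -8/5·y + 112/5 = 0 ∩ |CB|² = 64/5]
   → C = (-37/5, -4/5)

B = (-21/5, -12/5)
C = (-37/5, -4/5)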